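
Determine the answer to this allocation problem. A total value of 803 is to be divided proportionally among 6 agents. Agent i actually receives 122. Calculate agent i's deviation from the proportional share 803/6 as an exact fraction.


Step 1: Proportional share = 803/6
Step 2: Agent's actual allocation = 122
Step 3: Excess = 122 - 803/6 = -71/6

-71/6


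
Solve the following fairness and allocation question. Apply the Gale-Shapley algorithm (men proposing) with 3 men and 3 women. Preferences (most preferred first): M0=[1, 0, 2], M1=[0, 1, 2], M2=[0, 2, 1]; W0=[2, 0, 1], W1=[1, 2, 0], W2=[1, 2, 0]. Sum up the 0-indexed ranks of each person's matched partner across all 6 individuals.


Step 1: Run Gale-Shapley (men propose, women hold best offer):
  M0 proposes to W1; she accepts
  M1 proposes to W0; she accepts
  M2 proposes to W0; she switches from M1
  M1 proposes to W1; she switches from M0
  M0 proposes to W0; rejected
  M0 proposes to W2; she accepts
Step 2: Final matching: W0-M2, W1-M1, W2-M0
Step 3: 0-indexed ranks (man's rank of his match, then woman's): 0 + 0 + 1 + 0 + 2 + 2
Step 4: Total rank sum = 5

5


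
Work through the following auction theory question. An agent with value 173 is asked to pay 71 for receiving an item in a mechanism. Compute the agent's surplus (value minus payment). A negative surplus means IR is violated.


Step 1: Surplus = value - payment = 173 - 71 = 102
Step 2: IR is satisfied (surplus >= 0)

102


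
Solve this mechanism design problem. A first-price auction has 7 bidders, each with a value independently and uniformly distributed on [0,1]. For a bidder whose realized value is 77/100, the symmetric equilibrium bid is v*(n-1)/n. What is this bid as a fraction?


Step 1: The symmetric BNE bidding function is b(v) = v * (n-1) / n
Step 2: Substitute v = 77/100 and n = 7
Step 3: b = 77/100 * 6/7
Step 4: b = 33/50

33/50


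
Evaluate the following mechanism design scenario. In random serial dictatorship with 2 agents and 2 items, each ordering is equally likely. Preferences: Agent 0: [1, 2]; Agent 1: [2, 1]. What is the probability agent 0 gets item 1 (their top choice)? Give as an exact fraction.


Step 1: Agent 0 wants item 1
Step 2: There are 2 possible orderings of agents
Step 3: In 2 orderings, agent 0 gets item 1
Step 4: Probability = 2/2 = 1

1


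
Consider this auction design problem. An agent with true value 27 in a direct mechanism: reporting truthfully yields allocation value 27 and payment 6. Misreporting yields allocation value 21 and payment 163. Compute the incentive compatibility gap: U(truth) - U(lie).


Step 1: U(truth) = value - payment = 27 - 6 = 21
Step 2: U(lie) = allocation - payment = 21 - 163 = -142
Step 3: IC gap = 21 - (-142) = 163

163


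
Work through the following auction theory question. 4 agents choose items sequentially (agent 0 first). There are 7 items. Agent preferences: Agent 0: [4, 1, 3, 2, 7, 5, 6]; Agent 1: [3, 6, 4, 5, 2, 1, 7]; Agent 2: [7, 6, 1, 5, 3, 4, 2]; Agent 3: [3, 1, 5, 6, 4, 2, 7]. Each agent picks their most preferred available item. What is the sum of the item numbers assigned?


Step 1: Agent 0 picks item 4
Step 2: Agent 1 picks item 3
Step 3: Agent 2 picks item 7
Step 4: Agent 3 picks item 1
Step 5: Sum = 4 + 3 + 7 + 1 = 15

15


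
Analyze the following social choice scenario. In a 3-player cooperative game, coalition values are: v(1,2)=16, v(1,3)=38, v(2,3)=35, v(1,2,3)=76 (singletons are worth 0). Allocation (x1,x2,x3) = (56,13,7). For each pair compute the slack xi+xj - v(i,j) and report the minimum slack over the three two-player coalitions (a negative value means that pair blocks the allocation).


Step 1: Slack for coalition (1,2): x1+x2 - v12 = 69 - 16 = 53
Step 2: Slack for coalition (1,3): x1+x3 - v13 = 63 - 38 = 25
Step 3: Slack for coalition (2,3): x2+x3 - v23 = 20 - 35 = -15
Step 4: Minimum slack = min(53, 25, -15) = -15, attained by (2,3); coalition (2,3) can block (slack < 0), so the allocation is not in the core

-15


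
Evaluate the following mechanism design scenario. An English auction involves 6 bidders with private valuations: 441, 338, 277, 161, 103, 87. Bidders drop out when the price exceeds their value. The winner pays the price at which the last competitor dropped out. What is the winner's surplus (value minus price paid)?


Step 1: Identify the highest value: 441
Step 2: Identify the second-highest value: 338
Step 3: The final price = second-highest value = 338
Step 4: Surplus = 441 - 338 = 103

103


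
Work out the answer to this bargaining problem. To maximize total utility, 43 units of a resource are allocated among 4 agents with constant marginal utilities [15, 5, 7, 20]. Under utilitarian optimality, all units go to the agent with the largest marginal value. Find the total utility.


Step 1: The marginal utilities are [15, 5, 7, 20]
Step 2: The highest marginal utility is 20
Step 3: All 43 units go to that agent
Step 4: Total utility = 20 * 43 = 860

860


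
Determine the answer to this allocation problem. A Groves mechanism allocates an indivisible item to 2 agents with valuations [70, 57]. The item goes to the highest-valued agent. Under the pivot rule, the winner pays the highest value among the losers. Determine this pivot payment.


Step 1: The efficient winner is agent 0 with value 70
Step 2: Other agents' values: [57]
Step 3: Pivot payment = max(others) = 57
Step 4: The winner pays 57

57


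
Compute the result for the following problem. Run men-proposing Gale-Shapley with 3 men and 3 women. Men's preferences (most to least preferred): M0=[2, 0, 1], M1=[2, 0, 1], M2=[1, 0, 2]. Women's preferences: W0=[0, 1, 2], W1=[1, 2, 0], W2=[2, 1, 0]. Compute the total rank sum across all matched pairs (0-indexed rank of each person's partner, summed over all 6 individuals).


Step 1: Run Gale-Shapley (men propose, women hold best offer):
  M0 proposes to W2; she accepts
  M1 proposes to W2; she switches from M0
  M2 proposes to W1; she accepts
  M0 proposes to W0; she accepts
Step 2: Final matching: W0-M0, W1-M2, W2-M1
Step 3: 0-indexed ranks (man's rank of his match, then woman's): 1 + 0 + 0 + 1 + 0 + 1
Step 4: Total rank sum = 3

3


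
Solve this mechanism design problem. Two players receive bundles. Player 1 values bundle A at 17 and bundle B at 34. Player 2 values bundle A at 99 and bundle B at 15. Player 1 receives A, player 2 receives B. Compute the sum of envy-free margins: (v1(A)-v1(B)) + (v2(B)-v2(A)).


Step 1: Player 1's margin = v1(A) - v1(B) = 17 - 34 = -17
Step 2: Player 2's margin = v2(B) - v2(A) = 15 - 99 = -84
Step 3: Total margin = -17 + -84 = -101

-101


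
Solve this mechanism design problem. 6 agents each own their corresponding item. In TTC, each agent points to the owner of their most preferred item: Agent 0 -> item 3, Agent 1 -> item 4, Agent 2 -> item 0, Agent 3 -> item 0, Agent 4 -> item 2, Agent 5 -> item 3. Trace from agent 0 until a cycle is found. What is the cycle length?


Step 1: Trace the pointer graph from agent 0: 0 -> 3 -> 0
Step 2: A cycle is detected when we revisit agent 0
Step 3: The cycle is: 0 -> 3 -> 0
Step 4: Cycle length = 2

2


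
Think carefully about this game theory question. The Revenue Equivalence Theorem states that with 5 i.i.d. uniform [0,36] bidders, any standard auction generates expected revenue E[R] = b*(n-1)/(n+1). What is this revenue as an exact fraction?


Step 1: By Revenue Equivalence, expected revenue = b*(n-1)/(n+1)
Step 2: Substituting n = 5, b = 36
Step 3: Revenue = 36*(5-1)/(5+1) = 36*4/6
Step 4: Revenue = 144/6 = 24

24


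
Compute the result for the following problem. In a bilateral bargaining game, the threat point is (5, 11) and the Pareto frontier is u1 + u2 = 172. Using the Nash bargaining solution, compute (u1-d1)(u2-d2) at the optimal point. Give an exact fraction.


Step 1: The Nash solution splits surplus symmetrically above the disagreement point
Step 2: u1 = (total + d1 - d2)/2 = (172 + 5 - 11)/2 = 83
Step 3: u2 = (total - d1 + d2)/2 = (172 - 5 + 11)/2 = 89
Step 4: Nash product = (83 - 5) * (89 - 11)
Step 5: = 78 * 78 = 6084

6084


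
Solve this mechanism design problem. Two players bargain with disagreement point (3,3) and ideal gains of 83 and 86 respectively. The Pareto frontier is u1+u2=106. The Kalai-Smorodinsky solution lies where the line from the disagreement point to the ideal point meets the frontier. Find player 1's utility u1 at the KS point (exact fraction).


Step 1: At the KS point, (u1-d1)/r1 = (u2-d2)/r2 = t and u1+u2 = 106
Step 2: u1 = d1 + r1*t and u2 = d2 + r2*t, so (d1 + r1*t) + (d2 + r2*t) = 106
Step 3: t = (106 - 3 - 3)/(83 + 86) = 100/169
Step 4: u1 = d1 + r1*t = 3 + 83 * 100/169 = 8807/169
Step 5: (Check: u2 = d2 + r2*t = 9107/169; u1+u2 = 8807/169 + 9107/169 = 106, on the frontier.)

8807/169


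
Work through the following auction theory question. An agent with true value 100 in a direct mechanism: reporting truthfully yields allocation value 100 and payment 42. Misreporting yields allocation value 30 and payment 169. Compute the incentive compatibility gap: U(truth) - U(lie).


Step 1: U(truth) = value - payment = 100 - 42 = 58
Step 2: U(lie) = allocation - payment = 30 - 169 = -139
Step 3: IC gap = 58 - (-139) = 197

197


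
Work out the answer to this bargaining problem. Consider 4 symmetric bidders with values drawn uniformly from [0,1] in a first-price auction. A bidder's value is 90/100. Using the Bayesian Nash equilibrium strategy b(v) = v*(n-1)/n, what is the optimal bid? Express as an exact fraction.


Step 1: The symmetric BNE bidding function is b(v) = v * (n-1) / n
Step 2: Substitute v = 9/10 and n = 4
Step 3: b = 9/10 * 3/4
Step 4: b = 27/40

27/40


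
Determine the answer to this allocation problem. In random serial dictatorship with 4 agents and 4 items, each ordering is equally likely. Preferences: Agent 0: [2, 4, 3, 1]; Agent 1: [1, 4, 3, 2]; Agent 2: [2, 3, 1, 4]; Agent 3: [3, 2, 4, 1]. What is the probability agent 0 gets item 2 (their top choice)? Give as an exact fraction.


Step 1: Agent 0 wants item 2
Step 2: There are 24 possible orderings of agents
Step 3: In 12 orderings, agent 0 gets item 2
Step 4: Probability = 12/24 = 1/2

1/2


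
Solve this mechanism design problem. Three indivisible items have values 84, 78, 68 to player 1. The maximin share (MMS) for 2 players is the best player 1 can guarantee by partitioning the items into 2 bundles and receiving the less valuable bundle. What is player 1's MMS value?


Step 1: Item values = 84, 78, 68
Step 2: Enumerate all 2-bundle partitions and take the smaller bundle:
  Partition 1: {84} vs {78,68} -> bundles 84, 146; min = 84
  Partition 2: {78} vs {84,68} -> bundles 78, 152; min = 78
  Partition 3: {68} vs {84,78} -> bundles 68, 162; min = 68
Step 3: MMS = max(84, 78, 68) = 84

84


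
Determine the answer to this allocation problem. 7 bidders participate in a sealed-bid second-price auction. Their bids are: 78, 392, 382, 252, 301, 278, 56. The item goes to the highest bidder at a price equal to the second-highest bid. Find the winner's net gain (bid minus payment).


Step 1: Sort bids in descending order: 392, 382, 301, 278, 252, 78, 56
Step 2: The winning bid is the highest: 392
Step 3: The payment equals the second-highest bid: 382
Step 4: Surplus = winner's bid - payment = 392 - 382 = 10

10


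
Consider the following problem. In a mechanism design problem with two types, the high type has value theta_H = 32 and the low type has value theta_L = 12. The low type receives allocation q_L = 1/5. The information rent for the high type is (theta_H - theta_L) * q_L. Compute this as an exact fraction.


Step 1: theta_H - theta_L = 32 - 12 = 20
Step 2: Information rent = (theta_H - theta_L) * q_L
Step 3: = 20 * 1/5
Step 4: = 4

4


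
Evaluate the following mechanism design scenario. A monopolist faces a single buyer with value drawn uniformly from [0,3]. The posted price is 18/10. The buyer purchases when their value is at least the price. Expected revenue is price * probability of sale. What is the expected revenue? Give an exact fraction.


Step 1: Posted price r = 9/5, value support [0,3]
Step 2: P(v >= r) = (3 - 9/5)/3 = 2/5
Step 3: Expected revenue = r * P(v >= r) = 9/5 * 2/5
Step 4: Revenue = 18/25

18/25


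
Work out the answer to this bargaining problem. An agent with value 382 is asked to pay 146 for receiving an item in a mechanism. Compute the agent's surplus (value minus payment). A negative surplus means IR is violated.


Step 1: Surplus = value - payment = 382 - 146 = 236
Step 2: IR is satisfied (surplus >= 0)

236


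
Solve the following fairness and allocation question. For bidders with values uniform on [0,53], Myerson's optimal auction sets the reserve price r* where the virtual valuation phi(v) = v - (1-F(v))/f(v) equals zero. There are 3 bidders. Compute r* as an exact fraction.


Step 1: For U[0,53], F(v) = v/53 and f(v) = 1/53
Step 2: phi(v) = v - (1 - v/53)/(1/53) = v - (53 - v) = 2v - 53
Step 3: Set phi(r*) = 0: 2r* - 53 = 0
Step 4: r* = 53/2 (the number of bidders n = 3 does not enter)

53/2


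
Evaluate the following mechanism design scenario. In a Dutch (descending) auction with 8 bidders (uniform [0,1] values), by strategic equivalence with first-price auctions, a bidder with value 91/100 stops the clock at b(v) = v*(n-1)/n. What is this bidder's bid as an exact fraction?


Step 1: Dutch auctions are strategically equivalent to first-price auctions
Step 2: The equilibrium bid is b(v) = v*(n-1)/n
Step 3: b = 91/100 * 7/8
Step 4: b = 637/800

637/800


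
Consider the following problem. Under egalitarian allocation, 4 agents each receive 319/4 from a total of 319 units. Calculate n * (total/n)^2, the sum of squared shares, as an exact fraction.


Step 1: Each agent's share = 319/4
Step 2: Square of each share = (319/4)^2 = 101761/16
Step 3: Sum of squares = 4 * 101761/16 = 101761/4

101761/4


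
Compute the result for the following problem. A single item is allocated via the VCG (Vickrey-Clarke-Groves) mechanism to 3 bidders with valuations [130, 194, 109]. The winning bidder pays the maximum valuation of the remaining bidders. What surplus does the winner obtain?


Step 1: The winner is the agent with the highest value: agent 1 with value 194
Step 2: Values of other agents: [130, 109]
Step 3: VCG payment = max of others' values = 130
Step 4: Surplus = 194 - 130 = 64

64


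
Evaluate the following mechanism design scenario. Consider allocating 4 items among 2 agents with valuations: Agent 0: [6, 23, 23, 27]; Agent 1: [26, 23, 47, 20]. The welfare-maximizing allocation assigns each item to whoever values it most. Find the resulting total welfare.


Step 1: For each item, find the maximum value among all agents.
Step 2: Item 0 -> Agent 1 (value 26)
Step 3: Item 1 -> Agent 0 (value 23)
Step 4: Item 2 -> Agent 1 (value 47)
Step 5: Item 3 -> Agent 0 (value 27)
Step 6: Total welfare = 26 + 23 + 47 + 27 = 123

123


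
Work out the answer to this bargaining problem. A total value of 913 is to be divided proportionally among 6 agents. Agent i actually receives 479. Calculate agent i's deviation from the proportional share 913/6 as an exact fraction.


Step 1: Proportional share = 913/6
Step 2: Agent's actual allocation = 479
Step 3: Excess = 479 - 913/6 = 1961/6

1961/6


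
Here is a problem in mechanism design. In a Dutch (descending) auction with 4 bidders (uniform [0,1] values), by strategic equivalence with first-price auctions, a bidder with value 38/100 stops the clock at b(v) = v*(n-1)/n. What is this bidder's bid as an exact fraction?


Step 1: Dutch auctions are strategically equivalent to first-price auctions
Step 2: The equilibrium bid is b(v) = v*(n-1)/n
Step 3: b = 19/50 * 3/4
Step 4: b = 57/200

57/200


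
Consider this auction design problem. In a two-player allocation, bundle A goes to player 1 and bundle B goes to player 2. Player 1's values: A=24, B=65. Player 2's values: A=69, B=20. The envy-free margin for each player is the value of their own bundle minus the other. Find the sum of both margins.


Step 1: Player 1's margin = v1(A) - v1(B) = 24 - 65 = -41
Step 2: Player 2's margin = v2(B) - v2(A) = 20 - 69 = -49
Step 3: Total margin = -41 + -49 = -90

-90


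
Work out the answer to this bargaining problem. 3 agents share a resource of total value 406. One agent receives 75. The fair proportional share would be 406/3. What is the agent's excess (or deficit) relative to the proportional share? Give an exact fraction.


Step 1: Proportional share = 406/3
Step 2: Agent's actual allocation = 75
Step 3: Excess = 75 - 406/3 = -181/3

-181/3


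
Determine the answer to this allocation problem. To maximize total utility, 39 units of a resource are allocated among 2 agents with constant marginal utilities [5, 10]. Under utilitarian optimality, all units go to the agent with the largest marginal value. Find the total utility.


Step 1: The marginal utilities are [5, 10]
Step 2: The highest marginal utility is 10
Step 3: All 39 units go to that agent
Step 4: Total utility = 10 * 39 = 390

390


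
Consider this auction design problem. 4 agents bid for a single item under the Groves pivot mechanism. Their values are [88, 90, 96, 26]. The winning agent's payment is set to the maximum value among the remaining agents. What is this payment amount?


Step 1: The efficient winner is agent 2 with value 96
Step 2: Other agents' values: [88, 90, 26]
Step 3: Pivot payment = max(others) = 90
Step 4: The winner pays 90

90


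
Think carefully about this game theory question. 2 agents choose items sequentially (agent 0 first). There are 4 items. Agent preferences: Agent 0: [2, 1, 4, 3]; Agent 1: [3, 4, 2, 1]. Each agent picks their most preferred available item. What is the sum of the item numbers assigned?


Step 1: Agent 0 picks item 2
Step 2: Agent 1 picks item 3
Step 3: Sum = 2 + 3 = 5

5


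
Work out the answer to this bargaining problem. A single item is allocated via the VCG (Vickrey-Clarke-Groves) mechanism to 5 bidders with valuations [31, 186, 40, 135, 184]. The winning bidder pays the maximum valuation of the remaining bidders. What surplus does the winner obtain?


Step 1: The winner is the agent with the highest value: agent 1 with value 186
Step 2: Values of other agents: [31, 40, 135, 184]
Step 3: VCG payment = max of others' values = 184
Step 4: Surplus = 186 - 184 = 2

2


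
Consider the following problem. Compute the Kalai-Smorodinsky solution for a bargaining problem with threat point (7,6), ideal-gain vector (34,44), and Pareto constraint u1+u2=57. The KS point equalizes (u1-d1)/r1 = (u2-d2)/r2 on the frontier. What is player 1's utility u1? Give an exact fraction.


Step 1: At the KS point, (u1-d1)/r1 = (u2-d2)/r2 = t and u1+u2 = 57
Step 2: u1 = d1 + r1*t and u2 = d2 + r2*t, so (d1 + r1*t) + (d2 + r2*t) = 57
Step 3: t = (57 - 7 - 6)/(34 + 44) = 44/78 = 22/39
Step 4: u1 = d1 + r1*t = 7 + 34 * 22/39 = 1021/39
Step 5: (Check: u2 = d2 + r2*t = 1202/39; u1+u2 = 1021/39 + 1202/39 = 57, on the frontier.)

1021/39


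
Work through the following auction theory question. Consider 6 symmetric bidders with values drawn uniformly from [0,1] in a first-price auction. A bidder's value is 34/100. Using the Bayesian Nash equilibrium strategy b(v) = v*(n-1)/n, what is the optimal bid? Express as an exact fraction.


Step 1: The symmetric BNE bidding function is b(v) = v * (n-1) / n
Step 2: Substitute v = 17/50 and n = 6
Step 3: b = 17/50 * 5/6
Step 4: b = 17/60

17/60


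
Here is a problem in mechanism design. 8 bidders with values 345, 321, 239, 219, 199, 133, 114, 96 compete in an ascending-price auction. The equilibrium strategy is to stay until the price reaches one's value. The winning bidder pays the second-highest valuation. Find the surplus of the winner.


Step 1: Identify the highest value: 345
Step 2: Identify the second-highest value: 321
Step 3: The final price = second-highest value = 321
Step 4: Surplus = 345 - 321 = 24

24


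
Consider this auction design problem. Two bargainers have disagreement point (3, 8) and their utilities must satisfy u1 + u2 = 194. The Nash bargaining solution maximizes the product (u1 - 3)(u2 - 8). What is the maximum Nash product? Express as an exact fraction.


Step 1: The Nash solution splits surplus symmetrically above the disagreement point
Step 2: u1 = (total + d1 - d2)/2 = (194 + 3 - 8)/2 = 189/2
Step 3: u2 = (total - d1 + d2)/2 = (194 - 3 + 8)/2 = 199/2
Step 4: Nash product = (189/2 - 3) * (199/2 - 8)
Step 5: = 183/2 * 183/2 = 33489/4

33489/4


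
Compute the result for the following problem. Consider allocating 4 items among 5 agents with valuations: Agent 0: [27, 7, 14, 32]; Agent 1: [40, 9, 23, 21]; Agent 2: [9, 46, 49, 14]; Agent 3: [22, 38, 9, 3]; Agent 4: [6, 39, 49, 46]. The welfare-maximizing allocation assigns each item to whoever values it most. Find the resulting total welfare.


Step 1: For each item, find the maximum value among all agents.
Step 2: Item 0 -> Agent 1 (value 40)
Step 3: Item 1 -> Agent 2 (value 46)
Step 4: Item 2 -> Agent 2 (value 49)
Step 5: Item 3 -> Agent 4 (value 46)
Step 6: Total welfare = 40 + 46 + 49 + 46 = 181

181


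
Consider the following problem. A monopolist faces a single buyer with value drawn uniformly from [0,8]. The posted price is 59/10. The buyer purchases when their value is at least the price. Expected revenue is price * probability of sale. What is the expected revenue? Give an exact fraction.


Step 1: Posted price r = 59/10, value support [0,8]
Step 2: P(v >= r) = (8 - 59/10)/8 = 21/80
Step 3: Expected revenue = r * P(v >= r) = 59/10 * 21/80
Step 4: Revenue = 1239/800

1239/800


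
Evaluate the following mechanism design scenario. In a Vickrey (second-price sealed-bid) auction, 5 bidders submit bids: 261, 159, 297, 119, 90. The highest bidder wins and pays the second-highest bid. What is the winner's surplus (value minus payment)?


Step 1: Sort bids in descending order: 297, 261, 159, 119, 90
Step 2: The winning bid is the highest: 297
Step 3: The payment equals the second-highest bid: 261
Step 4: Surplus = winner's bid - payment = 297 - 261 = 36

36


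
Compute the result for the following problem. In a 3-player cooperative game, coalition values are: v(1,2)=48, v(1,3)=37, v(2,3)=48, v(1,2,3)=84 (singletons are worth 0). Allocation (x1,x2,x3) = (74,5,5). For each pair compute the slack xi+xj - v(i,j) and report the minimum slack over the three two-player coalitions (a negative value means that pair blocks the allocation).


Step 1: Slack for coalition (1,2): x1+x2 - v12 = 79 - 48 = 31
Step 2: Slack for coalition (1,3): x1+x3 - v13 = 79 - 37 = 42
Step 3: Slack for coalition (2,3): x2+x3 - v23 = 10 - 48 = -38
Step 4: Minimum slack = min(31, 42, -38) = -38, attained by (2,3); coalition (2,3) can block (slack < 0), so the allocation is not in the core

-38


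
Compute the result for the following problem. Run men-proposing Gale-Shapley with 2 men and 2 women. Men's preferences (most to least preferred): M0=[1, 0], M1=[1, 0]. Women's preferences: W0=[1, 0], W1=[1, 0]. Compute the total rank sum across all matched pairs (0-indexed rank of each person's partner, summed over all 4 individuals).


Step 1: Run Gale-Shapley (men propose, women hold best offer):
  M0 proposes to W1; she accepts
  M1 proposes to W1; she switches from M0
  M0 proposes to W0; she accepts
Step 2: Final matching: W0-M0, W1-M1
Step 3: 0-indexed ranks (man's rank of his match, then woman's): 1 + 1 + 0 + 0
Step 4: Total rank sum = 2

2


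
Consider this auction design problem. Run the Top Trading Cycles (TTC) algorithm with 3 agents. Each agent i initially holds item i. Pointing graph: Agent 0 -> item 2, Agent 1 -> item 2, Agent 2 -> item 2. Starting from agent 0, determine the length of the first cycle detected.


Step 1: Trace the pointer graph from agent 0: 0 -> 2 -> 2
Step 2: A cycle is detected when we revisit agent 2
Step 3: The cycle is: 2 -> 2
Step 4: Cycle length = 1

1


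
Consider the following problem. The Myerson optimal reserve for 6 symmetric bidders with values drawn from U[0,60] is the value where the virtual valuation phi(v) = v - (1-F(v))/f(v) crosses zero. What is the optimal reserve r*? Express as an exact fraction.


Step 1: For U[0,60], F(v) = v/60 and f(v) = 1/60
Step 2: phi(v) = v - (1 - v/60)/(1/60) = v - (60 - v) = 2v - 60
Step 3: Set phi(r*) = 0: 2r* - 60 = 0
Step 4: r* = 60/2 = 30 (the number of bidders n = 6 does not enter)

30


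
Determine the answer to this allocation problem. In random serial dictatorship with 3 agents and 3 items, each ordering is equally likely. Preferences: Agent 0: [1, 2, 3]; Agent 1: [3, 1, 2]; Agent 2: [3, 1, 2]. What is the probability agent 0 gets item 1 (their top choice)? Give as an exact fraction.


Step 1: Agent 0 wants item 1
Step 2: There are 6 possible orderings of agents
Step 3: In 4 orderings, agent 0 gets item 1
Step 4: Probability = 4/6 = 2/3

2/3


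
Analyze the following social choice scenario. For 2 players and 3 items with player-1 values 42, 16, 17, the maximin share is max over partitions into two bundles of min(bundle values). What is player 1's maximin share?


Step 1: Item values = 42, 16, 17
Step 2: Enumerate all 2-bundle partitions and take the smaller bundle:
  Partition 1: {42} vs {16,17} -> bundles 42, 33; min = 33
  Partition 2: {16} vs {42,17} -> bundles 16, 59; min = 16
  Partition 3: {17} vs {42,16} -> bundles 17, 58; min = 17
Step 3: MMS = max(33, 16, 17) = 33

33


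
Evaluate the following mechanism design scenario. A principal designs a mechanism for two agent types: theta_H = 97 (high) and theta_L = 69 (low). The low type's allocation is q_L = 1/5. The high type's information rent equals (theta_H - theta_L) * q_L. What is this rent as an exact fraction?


Step 1: theta_H - theta_L = 97 - 69 = 28
Step 2: Information rent = (theta_H - theta_L) * q_L
Step 3: = 28 * 1/5
Step 4: = 28/5

28/5


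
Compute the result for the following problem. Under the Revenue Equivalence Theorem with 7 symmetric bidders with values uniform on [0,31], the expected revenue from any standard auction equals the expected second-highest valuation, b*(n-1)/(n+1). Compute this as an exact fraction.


Step 1: By Revenue Equivalence, expected revenue = b*(n-1)/(n+1)
Step 2: Substituting n = 7, b = 31
Step 3: Revenue = 31*(7-1)/(7+1) = 31*6/8
Step 4: Revenue = 186/8 = 93/4

93/4


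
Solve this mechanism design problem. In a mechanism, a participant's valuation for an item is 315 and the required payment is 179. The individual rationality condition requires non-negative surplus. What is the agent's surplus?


Step 1: Surplus = value - payment = 315 - 179 = 136
Step 2: IR is satisfied (surplus >= 0)

136


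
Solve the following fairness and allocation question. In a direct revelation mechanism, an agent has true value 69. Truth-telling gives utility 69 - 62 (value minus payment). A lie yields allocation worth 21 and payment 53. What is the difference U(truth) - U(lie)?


Step 1: U(truth) = value - payment = 69 - 62 = 7
Step 2: U(lie) = allocation - payment = 21 - 53 = -32
Step 3: IC gap = 7 - (-32) = 39

39


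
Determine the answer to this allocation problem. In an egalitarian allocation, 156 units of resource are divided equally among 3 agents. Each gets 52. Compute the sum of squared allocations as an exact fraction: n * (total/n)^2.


Step 1: Each agent's share = 156/3 = 52
Step 2: Square of each share = (52)^2 = 2704
Step 3: Sum of squares = 3 * 2704 = 8112

8112


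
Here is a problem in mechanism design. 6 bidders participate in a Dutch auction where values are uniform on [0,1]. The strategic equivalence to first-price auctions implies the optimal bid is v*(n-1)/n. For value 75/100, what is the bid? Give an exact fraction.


Step 1: Dutch auctions are strategically equivalent to first-price auctions
Step 2: The equilibrium bid is b(v) = v*(n-1)/n
Step 3: b = 3/4 * 5/6
Step 4: b = 5/8

5/8


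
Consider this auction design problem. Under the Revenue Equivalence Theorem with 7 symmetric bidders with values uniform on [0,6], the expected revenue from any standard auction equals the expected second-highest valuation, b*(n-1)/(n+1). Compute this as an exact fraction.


Step 1: By Revenue Equivalence, expected revenue = b*(n-1)/(n+1)
Step 2: Substituting n = 7, b = 6
Step 3: Revenue = 6*(7-1)/(7+1) = 6*6/8
Step 4: Revenue = 36/8 = 9/2

9/2


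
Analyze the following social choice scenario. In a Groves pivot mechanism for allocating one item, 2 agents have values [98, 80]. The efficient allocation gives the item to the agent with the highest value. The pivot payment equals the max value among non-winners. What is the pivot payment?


Step 1: The efficient winner is agent 0 with value 98
Step 2: Other agents' values: [80]
Step 3: Pivot payment = max(others) = 80
Step 4: The winner pays 80

80


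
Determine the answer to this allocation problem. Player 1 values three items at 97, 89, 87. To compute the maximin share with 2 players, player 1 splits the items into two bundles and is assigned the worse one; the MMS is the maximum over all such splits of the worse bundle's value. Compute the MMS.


Step 1: Item values = 97, 89, 87
Step 2: Enumerate all 2-bundle partitions and take the smaller bundle:
  Partition 1: {97} vs {89,87} -> bundles 97, 176; min = 97
  Partition 2: {89} vs {97,87} -> bundles 89, 184; min = 89
  Partition 3: {87} vs {97,89} -> bundles 87, 186; min = 87
Step 3: MMS = max(97, 89, 87) = 97

97


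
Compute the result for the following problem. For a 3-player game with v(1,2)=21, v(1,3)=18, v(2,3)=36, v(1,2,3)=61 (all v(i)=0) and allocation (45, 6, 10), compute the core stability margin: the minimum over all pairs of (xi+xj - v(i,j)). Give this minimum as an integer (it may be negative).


Step 1: Slack for coalition (1,2): x1+x2 - v12 = 51 - 21 = 30
Step 2: Slack for coalition (1,3): x1+x3 - v13 = 55 - 18 = 37
Step 3: Slack for coalition (2,3): x2+x3 - v23 = 16 - 36 = -20
Step 4: Minimum slack = min(30, 37, -20) = -20, attained by (2,3); coalition (2,3) can block (slack < 0), so the allocation is not in the core

-20


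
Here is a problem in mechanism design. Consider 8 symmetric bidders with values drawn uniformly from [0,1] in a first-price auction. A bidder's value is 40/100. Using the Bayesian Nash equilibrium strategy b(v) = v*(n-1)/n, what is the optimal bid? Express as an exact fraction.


Step 1: The symmetric BNE bidding function is b(v) = v * (n-1) / n
Step 2: Substitute v = 2/5 and n = 8
Step 3: b = 2/5 * 7/8
Step 4: b = 7/20

7/20


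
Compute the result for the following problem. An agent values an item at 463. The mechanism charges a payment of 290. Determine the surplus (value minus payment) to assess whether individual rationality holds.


Step 1: Surplus = value - payment = 463 - 290 = 173
Step 2: IR is satisfied (surplus >= 0)

173


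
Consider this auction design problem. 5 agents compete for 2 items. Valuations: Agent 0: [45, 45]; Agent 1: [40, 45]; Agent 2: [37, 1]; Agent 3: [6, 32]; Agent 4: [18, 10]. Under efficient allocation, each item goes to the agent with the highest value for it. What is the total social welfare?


Step 1: For each item, find the maximum value among all agents.
Step 2: Item 0 -> Agent 0 (value 45)
Step 3: Item 1 -> Agent 0 (value 45)
Step 4: Total welfare = 45 + 45 = 90

90


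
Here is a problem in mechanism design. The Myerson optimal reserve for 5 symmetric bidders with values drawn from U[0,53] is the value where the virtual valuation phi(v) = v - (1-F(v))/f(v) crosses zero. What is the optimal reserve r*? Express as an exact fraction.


Step 1: For U[0,53], F(v) = v/53 and f(v) = 1/53
Step 2: phi(v) = v - (1 - v/53)/(1/53) = v - (53 - v) = 2v - 53
Step 3: Set phi(r*) = 0: 2r* - 53 = 0
Step 4: r* = 53/2 (the number of bidders n = 5 does not enter)

53/2


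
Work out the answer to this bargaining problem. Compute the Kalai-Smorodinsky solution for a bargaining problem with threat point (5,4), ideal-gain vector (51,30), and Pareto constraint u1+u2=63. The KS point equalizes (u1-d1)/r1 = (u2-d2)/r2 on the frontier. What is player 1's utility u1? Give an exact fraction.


Step 1: At the KS point, (u1-d1)/r1 = (u2-d2)/r2 = t and u1+u2 = 63
Step 2: u1 = d1 + r1*t and u2 = d2 + r2*t, so (d1 + r1*t) + (d2 + r2*t) = 63
Step 3: t = (63 - 5 - 4)/(51 + 30) = 54/81 = 2/3
Step 4: u1 = d1 + r1*t = 5 + 51 * 2/3 = 39
Step 5: (Check: u2 = d2 + r2*t = 24; u1+u2 = 39 + 24 = 63, on the frontier.)

39


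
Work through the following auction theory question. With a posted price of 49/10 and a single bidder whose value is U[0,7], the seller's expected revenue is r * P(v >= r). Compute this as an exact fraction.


Step 1: Posted price r = 49/10, value support [0,7]
Step 2: P(v >= r) = (7 - 49/10)/7 = 3/10
Step 3: Expected revenue = r * P(v >= r) = 49/10 * 3/10
Step 4: Revenue = 147/100

147/100


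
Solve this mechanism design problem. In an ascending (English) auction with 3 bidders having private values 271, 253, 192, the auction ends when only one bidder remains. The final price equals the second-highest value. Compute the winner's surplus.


Step 1: Identify the highest value: 271
Step 2: Identify the second-highest value: 253
Step 3: The final price = second-highest value = 253
Step 4: Surplus = 271 - 253 = 18

18


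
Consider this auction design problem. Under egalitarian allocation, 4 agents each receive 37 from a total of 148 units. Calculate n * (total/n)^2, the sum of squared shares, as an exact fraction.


Step 1: Each agent's share = 148/4 = 37
Step 2: Square of each share = (37)^2 = 1369
Step 3: Sum of squares = 4 * 1369 = 5476

5476


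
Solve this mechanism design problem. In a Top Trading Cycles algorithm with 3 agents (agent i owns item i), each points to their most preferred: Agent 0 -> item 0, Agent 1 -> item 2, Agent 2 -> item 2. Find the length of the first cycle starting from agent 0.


Step 1: Trace the pointer graph from agent 0: 0 -> 0
Step 2: A cycle is detected when we revisit agent 0
Step 3: The cycle is: 0 -> 0
Step 4: Cycle length = 1

1


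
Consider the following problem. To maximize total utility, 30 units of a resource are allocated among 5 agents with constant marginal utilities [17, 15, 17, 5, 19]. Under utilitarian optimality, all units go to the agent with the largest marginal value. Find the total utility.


Step 1: The marginal utilities are [17, 15, 17, 5, 19]
Step 2: The highest marginal utility is 19
Step 3: All 30 units go to that agent
Step 4: Total utility = 19 * 30 = 570

570


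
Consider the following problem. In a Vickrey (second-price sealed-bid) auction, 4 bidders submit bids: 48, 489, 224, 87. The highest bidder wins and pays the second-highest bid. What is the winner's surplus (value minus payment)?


Step 1: Sort bids in descending order: 489, 224, 87, 48
Step 2: The winning bid is the highest: 489
Step 3: The payment equals the second-highest bid: 224
Step 4: Surplus = winner's bid - payment = 489 - 224 = 265

265


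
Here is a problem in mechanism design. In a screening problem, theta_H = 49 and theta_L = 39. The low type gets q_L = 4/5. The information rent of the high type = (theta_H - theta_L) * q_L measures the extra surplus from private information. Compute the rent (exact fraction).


Step 1: theta_H - theta_L = 49 - 39 = 10
Step 2: Information rent = (theta_H - theta_L) * q_L
Step 3: = 10 * 4/5
Step 4: = 8

8


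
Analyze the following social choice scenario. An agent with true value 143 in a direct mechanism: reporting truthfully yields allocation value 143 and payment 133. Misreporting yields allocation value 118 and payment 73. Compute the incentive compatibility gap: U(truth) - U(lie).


Step 1: U(truth) = value - payment = 143 - 133 = 10
Step 2: U(lie) = allocation - payment = 118 - 73 = 45
Step 3: IC gap = 10 - 45 = -35

-35


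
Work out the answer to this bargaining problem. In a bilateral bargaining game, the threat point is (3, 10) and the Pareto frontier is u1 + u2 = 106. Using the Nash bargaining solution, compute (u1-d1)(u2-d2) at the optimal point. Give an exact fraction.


Step 1: The Nash solution splits surplus symmetrically above the disagreement point
Step 2: u1 = (total + d1 - d2)/2 = (106 + 3 - 10)/2 = 99/2
Step 3: u2 = (total - d1 + d2)/2 = (106 - 3 + 10)/2 = 113/2
Step 4: Nash product = (99/2 - 3) * (113/2 - 10)
Step 5: = 93/2 * 93/2 = 8649/4

8649/4


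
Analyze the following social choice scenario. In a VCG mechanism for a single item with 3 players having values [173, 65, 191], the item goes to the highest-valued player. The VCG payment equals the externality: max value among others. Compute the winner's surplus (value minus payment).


Step 1: The winner is the agent with the highest value: agent 2 with value 191
Step 2: Values of other agents: [173, 65]
Step 3: VCG payment = max of others' values = 173
Step 4: Surplus = 191 - 173 = 18

18


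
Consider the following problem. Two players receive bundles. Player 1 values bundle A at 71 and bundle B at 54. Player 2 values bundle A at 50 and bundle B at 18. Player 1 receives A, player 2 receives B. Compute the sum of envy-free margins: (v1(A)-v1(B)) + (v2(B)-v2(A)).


Step 1: Player 1's margin = v1(A) - v1(B) = 71 - 54 = 17
Step 2: Player 2's margin = v2(B) - v2(A) = 18 - 50 = -32
Step 3: Total margin = 17 + -32 = -15

-15


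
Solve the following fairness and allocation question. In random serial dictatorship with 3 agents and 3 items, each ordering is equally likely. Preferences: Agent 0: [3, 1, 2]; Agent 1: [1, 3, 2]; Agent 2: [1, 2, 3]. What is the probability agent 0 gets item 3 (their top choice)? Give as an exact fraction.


Step 1: Agent 0 wants item 3
Step 2: There are 6 possible orderings of agents
Step 3: In 5 orderings, agent 0 gets item 3
Step 4: Probability = 5/6

5/6


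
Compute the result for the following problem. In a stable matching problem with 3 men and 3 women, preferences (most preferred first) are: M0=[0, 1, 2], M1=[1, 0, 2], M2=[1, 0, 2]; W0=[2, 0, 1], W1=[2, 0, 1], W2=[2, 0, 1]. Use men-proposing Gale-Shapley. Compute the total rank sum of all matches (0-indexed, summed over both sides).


Step 1: Run Gale-Shapley (men propose, women hold best offer):
  M0 proposes to W0; she accepts
  M1 proposes to W1; she accepts
  M2 proposes to W1; she switches from M1
  M1 proposes to W0; rejected
  M1 proposes to W2; she accepts
Step 2: Final matching: W0-M0, W1-M2, W2-M1
Step 3: 0-indexed ranks (man's rank of his match, then woman's): 0 + 1 + 0 + 0 + 2 + 2
Step 4: Total rank sum = 5

5


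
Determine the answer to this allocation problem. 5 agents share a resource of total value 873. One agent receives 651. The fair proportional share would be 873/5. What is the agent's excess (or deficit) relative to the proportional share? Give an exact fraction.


Step 1: Proportional share = 873/5
Step 2: Agent's actual allocation = 651
Step 3: Excess = 651 - 873/5 = 2382/5

2382/5


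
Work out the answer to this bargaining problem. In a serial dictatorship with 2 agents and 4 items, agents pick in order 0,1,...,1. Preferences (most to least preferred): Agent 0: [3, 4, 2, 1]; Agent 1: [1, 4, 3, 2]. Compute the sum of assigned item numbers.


Step 1: Agent 0 picks item 3
Step 2: Agent 1 picks item 1
Step 3: Sum = 3 + 1 = 4

4


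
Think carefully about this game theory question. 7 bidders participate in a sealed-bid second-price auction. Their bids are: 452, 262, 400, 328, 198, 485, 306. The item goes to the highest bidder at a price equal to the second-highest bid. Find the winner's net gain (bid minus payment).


Step 1: Sort bids in descending order: 485, 452, 400, 328, 306, 262, 198
Step 2: The winning bid is the highest: 485
Step 3: The payment equals the second-highest bid: 452
Step 4: Surplus = winner's bid - payment = 485 - 452 = 33

33


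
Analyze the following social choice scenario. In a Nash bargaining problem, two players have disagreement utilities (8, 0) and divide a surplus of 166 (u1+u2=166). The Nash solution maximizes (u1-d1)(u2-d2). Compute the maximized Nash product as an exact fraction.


Step 1: The Nash solution splits surplus symmetrically above the disagreement point
Step 2: u1 = (total + d1 - d2)/2 = (166 + 8 - 0)/2 = 87
Step 3: u2 = (total - d1 + d2)/2 = (166 - 8 + 0)/2 = 79
Step 4: Nash product = (87 - 8) * (79 - 0)
Step 5: = 79 * 79 = 6241

6241
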